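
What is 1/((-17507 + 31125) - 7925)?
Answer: 1/5693 ≈ 0.00017565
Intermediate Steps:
1/((-17507 + 31125) - 7925) = 1/(13618 - 7925) = 1/5693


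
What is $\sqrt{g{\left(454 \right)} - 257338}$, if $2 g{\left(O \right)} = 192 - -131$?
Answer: $\frac{7 i \sqrt{20994}}{2} \approx 507.13 i$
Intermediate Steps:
$g{\left(O \right)} = \frac{323}{2}$ ($g{\left(O \right)} = \frac{192 - -131}{2} = \frac{192 + 131}{2} = \frac{1}{2} \cdot 323 = \frac{323}{2}$)
$\sqrt{g{\left(454 \right)} - 257338} = \sqrt{\frac{323}{2} - 257338} = \sqrt{- \frac{514353}{2}} = \frac{7 i \sqrt{20994}}{2}$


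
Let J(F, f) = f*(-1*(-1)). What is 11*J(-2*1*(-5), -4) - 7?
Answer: -51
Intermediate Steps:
J(F, f) = f (J(F, f) = f*1 = f)
11*J(-2*1*(-5), -4) - 7 = 11*(-4) - 7 = -44 - 7 = -51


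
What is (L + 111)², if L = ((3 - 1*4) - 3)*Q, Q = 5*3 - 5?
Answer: 5041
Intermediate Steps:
Q = 10 (Q = 15 - 5 = 10)
L = -40 (L = ((3 - 1*4) - 3)*10 = ((3 - 4) - 3)*10 = (-1 - 3)*10 = -4*10 = -40)
(L + 111)² = (-40 + 111)² = 71² = 5041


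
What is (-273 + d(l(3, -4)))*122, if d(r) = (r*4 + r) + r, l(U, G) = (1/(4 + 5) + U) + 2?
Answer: -88694/3 ≈ -29565.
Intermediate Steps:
l(U, G) = 19/9 + U (l(U, G) = (1/9 + U) + 2 = (⅑ + U) + 2 = 19/9 + U)
d(r) = 6*r (d(r) = (4*r + r) + r = 5*r + r = 6*r)
(-273 + d(l(3, -4)))*122 = (-273 + 6*(19/9 + 3))*122 = (-273 + 6*(46/9))*122 = (-273 + 92/3)*122 = -727/3*122 = -88694/3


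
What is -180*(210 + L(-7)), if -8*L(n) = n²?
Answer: -73395/2 ≈ -36698.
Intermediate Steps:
L(n) = -n²/8
-180*(210 + L(-7)) = -180*(210 - ⅛*(-7)²) = -180*(210 - ⅛*49) = -180*(210 - 49/8) = -180*1631/8 = -73395/2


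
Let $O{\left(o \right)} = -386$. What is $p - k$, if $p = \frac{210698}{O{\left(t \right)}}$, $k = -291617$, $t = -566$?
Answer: $\frac{56176732}{193} \approx 2.9107 \cdot 10^{5}$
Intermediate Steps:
$p = - \frac{105349}{193}$ ($p = \frac{210698}{-386} = 210698 \left(- \frac{1}{386}\right) = - \frac{105349}{193} \approx -545.85$)
$p - k = - \frac{105349}{193} - -291617 = - \frac{105349}{193} + 291617 = \frac{56176732}{193}$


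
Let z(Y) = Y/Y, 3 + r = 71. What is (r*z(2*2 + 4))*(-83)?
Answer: -5644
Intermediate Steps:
r = 68 (r = -3 + 71 = 68)
z(Y) = 1
(r*z(2*2 + 4))*(-83) = (68*1)*(-83) = 68*(-83) = -5644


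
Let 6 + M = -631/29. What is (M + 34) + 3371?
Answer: 97940/29 ≈ 3377.2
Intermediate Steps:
M = -805/29 (M = -6 - 631/29 = -805/29 ≈ -27.759)
(M + 34) + 3371 = (-805/29 + 34) + 3371 = 181/29 + 3371 = 97940/29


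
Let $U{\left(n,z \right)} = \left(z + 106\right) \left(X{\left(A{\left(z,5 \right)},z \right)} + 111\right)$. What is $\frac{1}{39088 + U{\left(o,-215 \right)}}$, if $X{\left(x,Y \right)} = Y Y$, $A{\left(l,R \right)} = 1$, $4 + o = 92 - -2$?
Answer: $- \frac{1}{5011536} \approx -1.9954 \cdot 10^{-7}$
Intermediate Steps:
$o = 90$ ($o = -4 + \left(92 - -2\right) = -4 + \left(92 + 2\right) = -4 + 94 = 90$)
$X{\left(x,Y \right)} = Y^{2}$
$U{\left(n,z \right)} = \left(106 + z\right) \left(111 + z^{2}\right)$ ($U{\left(n,z \right)} = \left(z + 106\right) \left(z^{2} + 111\right) = \left(106 + z\right) \left(111 + z^{2}\right)$)
$\frac{1}{39088 + U{\left(o,-215 \right)}} = \frac{1}{39088 + \left(11766 + \left(-215\right)^{3} + 106 \left(-215\right)^{2} + 111 \left(-215\right)\right)} = \frac{1}{39088 + \left(11766 - 9938375 + 106 \cdot 46225 - 23865\right)} = \frac{1}{39088 + \left(11766 - 9938375 + 4899850 - 23865\right)} = \frac{1}{39088 - 5050624} = \frac{1}{-5011536} = - \frac{1}{5011536}$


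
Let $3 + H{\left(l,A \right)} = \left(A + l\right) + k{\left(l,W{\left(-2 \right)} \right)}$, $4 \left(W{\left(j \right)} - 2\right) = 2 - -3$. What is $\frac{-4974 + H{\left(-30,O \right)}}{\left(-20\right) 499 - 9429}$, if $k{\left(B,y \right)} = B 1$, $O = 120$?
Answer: $\frac{4917}{19409} \approx 0.25334$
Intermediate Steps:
$W{\left(j \right)} = \frac{13}{4}$ ($W{\left(j \right)} = 2 + \frac{2 - -3}{4} = 2 + \frac{2 + 3}{4} = 2 + \frac{1}{4} \cdot 5 = 2 + \frac{5}{4} = \frac{13}{4}$)
$k{\left(B,y \right)} = B$
$H{\left(l,A \right)} = -3 + A + 2 l$ ($H{\left(l,A \right)} = -3 + \left(\left(A + l\right) + l\right) = -3 + \left(A + 2 l\right) = -3 + A + 2 l$)
$\frac{-4974 + H{\left(-30,O \right)}}{\left(-20\right) 499 - 9429} = \frac{-4974 + \left(-3 + 120 + 2 \left(-30\right)\right)}{\left(-20\right) 499 - 9429} = \frac{-4974 - -57}{-9980 - 9429} = \frac{-4974 + 57}{-19409} = \left(-4917\right) \left(- \frac{1}{19409}\right) = \frac{4917}{19409}$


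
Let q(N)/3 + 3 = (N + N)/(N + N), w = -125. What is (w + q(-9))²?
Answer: 17161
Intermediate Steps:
q(N) = -6 (q(N) = -9 + 3*((N + N)/(N + N)) = -9 + 3*((2*N)/((2*N))) = -9 + 3*((2*N)*(1/(2*N))) = -9 + 3*1 = -9 + 3 = -6)
(w + q(-9))² = (-125 - 6)² = (-131)² = 17161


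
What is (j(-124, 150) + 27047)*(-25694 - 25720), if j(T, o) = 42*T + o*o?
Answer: -2279645346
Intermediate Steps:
j(T, o) = o² + 42*T (j(T, o) = 42*T + o² = o² + 42*T)
(j(-124, 150) + 27047)*(-25694 - 25720) = ((150² + 42*(-124)) + 27047)*(-25694 - 25720) = ((22500 - 5208) + 27047)*(-51414) = (17292 + 27047)*(-51414) = 44339*(-51414) = -2279645346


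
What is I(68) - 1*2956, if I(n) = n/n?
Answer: -2955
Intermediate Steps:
I(n) = 1
I(68) - 1*2956 = 1 - 1*2956 = 1 - 2956 = -2955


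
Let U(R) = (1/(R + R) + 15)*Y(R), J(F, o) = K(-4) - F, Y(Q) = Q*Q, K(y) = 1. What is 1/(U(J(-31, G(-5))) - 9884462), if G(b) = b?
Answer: -1/9869086 ≈ -1.0133e-7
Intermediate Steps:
Y(Q) = Q**2
J(F, o) = 1 - F
U(R) = R**2*(15 + 1/(2*R)) (U(R) = (1/(R + R) + 15)*R**2 = (1/(2*R) + 15)*R**2 = (15 + 1/(2*R))*R**2 = R**2*(15 + 1/(2*R)))
1/(U(J(-31, G(-5))) - 9884462) = 1/((1 - 1*(-31))*(1 + 30*(1 - 1*(-31)))/2 - 9884462) = 1/((1 + 31)*(1 + 30*(1 + 31))/2 - 9884462) = 1/((1/2)*32*(1 + 30*32) - 9884462) = 1/((1/2)*32*(1 + 960) - 9884462) = 1/((1/2)*32*961 - 9884462) = 1/(15376 - 9884462) = 1/(-9869086) = -1/9869086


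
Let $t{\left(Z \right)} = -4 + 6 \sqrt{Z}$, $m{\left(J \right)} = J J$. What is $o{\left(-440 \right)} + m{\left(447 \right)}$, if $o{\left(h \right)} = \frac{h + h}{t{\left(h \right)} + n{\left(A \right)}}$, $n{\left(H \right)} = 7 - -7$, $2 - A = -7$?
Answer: $\frac{159247333}{797} + \frac{528 i \sqrt{110}}{797} \approx 1.9981 \cdot 10^{5} + 6.9482 i$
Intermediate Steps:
$m{\left(J \right)} = J^{2}$
$A = 9$ ($A = 2 - -7 = 2 + 7 = 9$)
$n{\left(H \right)} = 14$ ($n{\left(H \right)} = 7 + 7 = 14$)
$o{\left(h \right)} = \frac{2 h}{10 + 6 \sqrt{h}}$ ($o{\left(h \right)} = \frac{h + h}{\left(-4 + 6 \sqrt{h}\right) + 14} = \frac{2 h}{10 + 6 \sqrt{h}}$)
$o{\left(-440 \right)} + m{\left(447 \right)} = - \frac{440}{5 + 3 \sqrt{-440}} + 447^{2} = - \frac{440}{5 + 3 \cdot 2 i \sqrt{110}} + 199809 = - \frac{440}{5 + 6 i \sqrt{110}} + 199809 = 199809 - \frac{440}{5 + 6 i \sqrt{110}}$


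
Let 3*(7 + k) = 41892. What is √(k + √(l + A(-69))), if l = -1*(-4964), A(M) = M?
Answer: √(13957 + √4895) ≈ 118.44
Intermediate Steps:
l = 4964
k = 13957 (k = -7 + (⅓)*41892 = -7 + 13964 = 13957)
√(k + √(l + A(-69))) = √(13957 + √(4964 - 69)) = √(13957 + √4895)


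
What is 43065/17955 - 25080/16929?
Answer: 3293/3591 ≈ 0.91702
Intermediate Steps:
43065/17955 - 25080/16929 = 43065*(1/17955) - 25080*1/16929 = 319/133 - 40/27 = 3293/3591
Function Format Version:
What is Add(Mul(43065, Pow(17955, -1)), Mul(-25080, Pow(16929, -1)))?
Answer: Rational(3293, 3591) ≈ 0.91702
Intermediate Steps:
Add(Mul(43065, Pow(17955, -1)), Mul(-25080, Pow(16929, -1))) = Add(Mul(43065, Rational(1, 17955)), Mul(-25080, Rational(1, 16929))) = Add(Rational(319, 133), Rational(-40, 27)) = Rational(3293, 3591)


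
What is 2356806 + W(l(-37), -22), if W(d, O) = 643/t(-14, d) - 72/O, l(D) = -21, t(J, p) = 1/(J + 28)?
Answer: 26023924/11 ≈ 2.3658e+6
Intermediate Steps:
t(J, p) = 1/(28 + J)
W(d, O) = 9002 - 72/O (W(d, O) = 643/(1/(28 - 14)) - 72/O = 643/(1/14) - 72/O = 643*14 - 72/O = 9002 - 72/O)
2356806 + W(l(-37), -22) = 2356806 + (9002 - 72/(-22)) = 2356806 + (9002 - 72*(-1/22)) = 2356806 + (9002 + 36/11) = 2356806 + 99058/11 = 26023924/11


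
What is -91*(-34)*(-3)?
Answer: -9282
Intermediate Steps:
-91*(-34)*(-3) = 3094*(-3) = -9282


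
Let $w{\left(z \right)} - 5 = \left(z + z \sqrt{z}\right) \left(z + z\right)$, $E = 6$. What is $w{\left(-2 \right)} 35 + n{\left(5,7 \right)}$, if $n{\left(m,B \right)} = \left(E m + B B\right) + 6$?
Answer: $540 + 280 i \sqrt{2} \approx 540.0 + 395.98 i$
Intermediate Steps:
$n{\left(m,B \right)} = 6 + B^{2} + 6 m$ ($n{\left(m,B \right)} = \left(6 m + B B\right) + 6 = \left(6 m + B^{2}\right) + 6 = \left(B^{2} + 6 m\right) + 6 = 6 + B^{2} + 6 m$)
$w{\left(z \right)} = 5 + 2 z \left(z + z^{\frac{3}{2}}\right)$ ($w{\left(z \right)} = 5 + \left(z + z \sqrt{z}\right) \left(z + z\right) = 5 + \left(z + z^{\frac{3}{2}}\right) 2 z = 5 + 2 z \left(z + z^{\frac{3}{2}}\right)$)
$w{\left(-2 \right)} 35 + n{\left(5,7 \right)} = \left(5 + 2 \left(-2\right)^{2} + 2 \left(-2\right)^{\frac{5}{2}}\right) 35 + \left(6 + 7^{2} + 6 \cdot 5\right) = \left(5 + 2 \cdot 4 + 2 \cdot 4 i \sqrt{2}\right) 35 + \left(6 + 49 + 30\right) = \left(5 + 8 + 8 i \sqrt{2}\right) 35 + 85 = \left(13 + 8 i \sqrt{2}\right) 35 + 85 = \left(455 + 280 i \sqrt{2}\right) + 85 = 540 + 280 i \sqrt{2}$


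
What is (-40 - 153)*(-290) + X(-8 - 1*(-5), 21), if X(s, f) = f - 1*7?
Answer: 55984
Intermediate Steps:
X(s, f) = -7 + f (X(s, f) = f - 7 = -7 + f)
(-40 - 153)*(-290) + X(-8 - 1*(-5), 21) = (-40 - 153)*(-290) + (-7 + 21) = -193*(-290) + 14 = 55970 + 14 = 55984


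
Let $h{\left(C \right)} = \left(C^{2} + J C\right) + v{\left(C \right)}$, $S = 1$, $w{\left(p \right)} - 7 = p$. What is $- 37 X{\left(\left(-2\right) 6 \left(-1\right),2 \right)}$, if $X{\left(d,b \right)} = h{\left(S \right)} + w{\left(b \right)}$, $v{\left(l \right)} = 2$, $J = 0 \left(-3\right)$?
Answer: $-444$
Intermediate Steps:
$w{\left(p \right)} = 7 + p$
$J = 0$
$h{\left(C \right)} = 2 + C^{2}$ ($h{\left(C \right)} = \left(C^{2} + 0 C\right) + 2 = \left(C^{2} + 0\right) + 2 = C^{2} + 2 = 2 + C^{2}$)
$X{\left(d,b \right)} = 10 + b$ ($X{\left(d,b \right)} = \left(2 + 1^{2}\right) + \left(7 + b\right) = \left(2 + 1\right) + \left(7 + b\right) = 3 + \left(7 + b\right) = 10 + b$)
$- 37 X{\left(\left(-2\right) 6 \left(-1\right),2 \right)} = - 37 \left(10 + 2\right) = \left(-37\right) 12 = -444$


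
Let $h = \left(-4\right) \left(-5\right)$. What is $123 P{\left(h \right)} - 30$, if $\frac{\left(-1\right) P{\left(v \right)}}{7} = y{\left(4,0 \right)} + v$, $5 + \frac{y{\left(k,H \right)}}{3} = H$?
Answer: $-4335$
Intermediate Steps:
$h = 20$
$y{\left(k,H \right)} = -15 + 3 H$
$P{\left(v \right)} = 105 - 7 v$ ($P{\left(v \right)} = - 7 \left(\left(-15 + 3 \cdot 0\right) + v\right) = - 7 \left(\left(-15 + 0\right) + v\right) = - 7 \left(-15 + v\right) = 105 - 7 v$)
$123 P{\left(h \right)} - 30 = 123 \left(105 - 140\right) - 30 = 123 \left(-35\right) - 30 = -4305 - 30 = -4335$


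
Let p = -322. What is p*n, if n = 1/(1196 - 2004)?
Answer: 161/404 ≈ 0.39851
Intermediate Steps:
n = -1/808 (n = 1/(-808) = -1/808 ≈ -0.0012376)
p*n = -322*(-1/808) = 161/404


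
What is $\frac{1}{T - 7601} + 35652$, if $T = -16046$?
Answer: $\frac{843062843}{23647} \approx 35652.0$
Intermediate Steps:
$\frac{1}{T - 7601} + 35652 = \frac{1}{-16046 - 7601} + 35652 = \frac{1}{-23647} + 35652 = - \frac{1}{23647} + 35652 = \frac{843062843}{23647}$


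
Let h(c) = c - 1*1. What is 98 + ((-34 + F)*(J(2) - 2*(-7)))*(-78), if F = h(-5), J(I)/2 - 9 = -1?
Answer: 93698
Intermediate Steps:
J(I) = 16 (J(I) = 18 + 2*(-1) = 18 - 2 = 16)
h(c) = -1 + c (h(c) = c - 1 = -1 + c)
F = -6 (F = -1 - 5 = -6)
98 + ((-34 + F)*(J(2) - 2*(-7)))*(-78) = 98 + ((-34 - 6)*(16 - 2*(-7)))*(-78) = 98 - 40*(16 + 14)*(-78) = 98 - 40*30*(-78) = 98 - 1200*(-78) = 98 + 93600 = 93698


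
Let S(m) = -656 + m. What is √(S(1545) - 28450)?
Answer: I*√27561 ≈ 166.02*I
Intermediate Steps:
√(S(1545) - 28450) = √((-656 + 1545) - 28450) = √(889 - 28450) = √(-27561) = I*√27561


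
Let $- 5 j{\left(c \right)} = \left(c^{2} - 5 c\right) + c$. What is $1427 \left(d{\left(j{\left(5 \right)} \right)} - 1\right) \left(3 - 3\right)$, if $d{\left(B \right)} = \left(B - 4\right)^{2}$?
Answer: $0$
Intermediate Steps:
$j{\left(c \right)} = - \frac{c^{2}}{5} + \frac{4 c}{5}$ ($j{\left(c \right)} = - \frac{\left(c^{2} - 5 c\right) + c}{5} = - \frac{c^{2} - 4 c}{5} = - \frac{c^{2}}{5} + \frac{4 c}{5}$)
$d{\left(B \right)} = \left(-4 + B\right)^{2}$
$1427 \left(d{\left(j{\left(5 \right)} \right)} - 1\right) \left(3 - 3\right) = 1427 \left(\left(-4 + \frac{1}{5} \cdot 5 \left(4 - 5\right)\right)^{2} - 1\right) \left(3 - 3\right) = 1427 \left(\left(-4 + \frac{1}{5} \cdot 5 \left(4 - 5\right)\right)^{2} - 1\right) 0 = 1427 \left(\left(-4 + \frac{1}{5} \cdot 5 \left(-1\right)\right)^{2} - 1\right) 0 = 1427 \left(\left(-4 - 1\right)^{2} - 1\right) 0 = 1427 \left(\left(-5\right)^{2} - 1\right) 0 = 1427 \left(25 - 1\right) 0 = 1427 \cdot 24 \cdot 0 = 1427 \cdot 0 = 0$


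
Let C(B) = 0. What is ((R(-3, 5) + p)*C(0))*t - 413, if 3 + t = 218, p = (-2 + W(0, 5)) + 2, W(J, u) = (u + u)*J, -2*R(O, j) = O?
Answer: -413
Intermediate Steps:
R(O, j) = -O/2
W(J, u) = 2*J*u (W(J, u) = (2*u)*J = 2*J*u)
p = 0 (p = (-2 + 2*0*5) + 2 = (-2 + 0) + 2 = -2 + 2 = 0)
t = 215 (t = -3 + 218 = 215)
((R(-3, 5) + p)*C(0))*t - 413 = ((-½*(-3) + 0)*0)*215 - 413 = ((3/2 + 0)*0)*215 - 413 = ((3/2)*0)*215 - 413 = 0*215 - 413 = 0 - 413 = -413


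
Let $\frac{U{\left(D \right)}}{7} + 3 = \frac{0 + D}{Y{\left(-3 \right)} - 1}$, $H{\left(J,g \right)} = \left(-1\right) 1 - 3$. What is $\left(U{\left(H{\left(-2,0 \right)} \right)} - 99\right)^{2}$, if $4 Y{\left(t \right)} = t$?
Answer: $10816$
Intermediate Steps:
$Y{\left(t \right)} = \frac{t}{4}$
$H{\left(J,g \right)} = -4$ ($H{\left(J,g \right)} = -1 - 3 = -4$)
$U{\left(D \right)} = -21 - 4 D$ ($U{\left(D \right)} = -21 + 7 \frac{0 + D}{\frac{1}{4} \left(-3\right) - 1} = -21 + 7 \frac{D}{- \frac{3}{4} - 1} = -21 + 7 \frac{D}{- \frac{7}{4}} = -21 + 7 D \left(- \frac{4}{7}\right) = -21 + 7 \left(- \frac{4 D}{7}\right) = -21 - 4 D$)
$\left(U{\left(H{\left(-2,0 \right)} \right)} - 99\right)^{2} = \left(\left(-21 - -16\right) - 99\right)^{2} = \left(\left(-21 + 16\right) - 99\right)^{2} = \left(-5 - 99\right)^{2} = \left(-104\right)^{2} = 10816$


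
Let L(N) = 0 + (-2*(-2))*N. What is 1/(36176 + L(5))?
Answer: 1/36196 ≈ 2.7627e-5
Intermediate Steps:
L(N) = 4*N (L(N) = 0 + 4*N = 4*N)
1/(36176 + L(5)) = 1/(36176 + 4*5) = 1/(36176 + 20) = 1/36196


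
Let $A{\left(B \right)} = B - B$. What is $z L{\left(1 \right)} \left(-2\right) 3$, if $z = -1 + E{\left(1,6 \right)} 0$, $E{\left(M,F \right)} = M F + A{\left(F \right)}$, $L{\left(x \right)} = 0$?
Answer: $0$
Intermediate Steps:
$A{\left(B \right)} = 0$
$E{\left(M,F \right)} = F M$ ($E{\left(M,F \right)} = M F + 0 = F M + 0 = F M$)
$z = -1$ ($z = -1 + 6 \cdot 1 \cdot 0 = -1 + 6 \cdot 0 = -1 + 0 = -1$)
$z L{\left(1 \right)} \left(-2\right) 3 = - 0 \left(-2\right) 3 = - 0 \cdot 3 = \left(-1\right) 0 = 0$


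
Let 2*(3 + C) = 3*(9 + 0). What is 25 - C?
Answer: 29/2 ≈ 14.500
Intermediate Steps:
C = 21/2 (C = -3 + (3*(9 + 0))/2 = -3 + (3*9)/2 = -3 + (½)*27 = -3 + 27/2 = 21/2 ≈ 10.500)
25 - C = 25 - 1*21/2 = 25 - 21/2 = 29/2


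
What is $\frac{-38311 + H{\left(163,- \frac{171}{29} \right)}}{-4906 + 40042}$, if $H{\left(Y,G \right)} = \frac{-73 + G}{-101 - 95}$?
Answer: $- \frac{18146453}{16642752} \approx -1.0904$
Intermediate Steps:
$H{\left(Y,G \right)} = \frac{73}{196} - \frac{G}{196}$ ($H{\left(Y,G \right)} = \frac{-73 + G}{-196} = \left(-73 + G\right) \left(- \frac{1}{196}\right) = \frac{73}{196} - \frac{G}{196}$)
$\frac{-38311 + H{\left(163,- \frac{171}{29} \right)}}{-4906 + 40042} = \frac{-38311 + \left(\frac{73}{196} - \frac{\left(-171\right) \frac{1}{29}}{196}\right)}{-4906 + 40042} = \frac{-38311 + \left(\frac{73}{196} - \frac{\left(-171\right) \frac{1}{29}}{196}\right)}{35136} = \left(-38311 + \left(\frac{73}{196} - - \frac{171}{5684}\right)\right) \frac{1}{35136} = \left(-38311 + \left(\frac{73}{196} + \frac{171}{5684}\right)\right) \frac{1}{35136} = \left(-38311 + \frac{572}{1421}\right) \frac{1}{35136} = \left(- \frac{54439359}{1421}\right) \frac{1}{35136} = - \frac{18146453}{16642752}$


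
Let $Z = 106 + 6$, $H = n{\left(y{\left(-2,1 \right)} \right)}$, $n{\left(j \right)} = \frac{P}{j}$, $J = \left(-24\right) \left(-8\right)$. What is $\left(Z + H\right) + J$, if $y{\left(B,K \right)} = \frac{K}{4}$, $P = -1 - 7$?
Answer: $272$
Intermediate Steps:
$P = -8$ ($P = -1 - 7 = -8$)
$J = 192$
$y{\left(B,K \right)} = \frac{K}{4}$ ($y{\left(B,K \right)} = K \frac{1}{4} = \frac{K}{4}$)
$n{\left(j \right)} = - \frac{8}{j}$
$H = -32$ ($H = - \frac{8}{\frac{1}{4} \cdot 1} = - 8 \frac{1}{\frac{1}{4}} = \left(-8\right) 4 = -32$)
$Z = 112$
$\left(Z + H\right) + J = \left(112 - 32\right) + 192 = 80 + 192 = 272$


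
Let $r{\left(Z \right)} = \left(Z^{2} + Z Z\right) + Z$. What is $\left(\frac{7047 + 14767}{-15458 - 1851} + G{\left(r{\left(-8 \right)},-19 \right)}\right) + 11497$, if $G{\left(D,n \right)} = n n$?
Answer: $\frac{205228308}{17309} \approx 11857.0$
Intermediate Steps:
$r{\left(Z \right)} = Z + 2 Z^{2}$ ($r{\left(Z \right)} = \left(Z^{2} + Z^{2}\right) + Z = 2 Z^{2} + Z = Z + 2 Z^{2}$)
$G{\left(D,n \right)} = n^{2}$
$\left(\frac{7047 + 14767}{-15458 - 1851} + G{\left(r{\left(-8 \right)},-19 \right)}\right) + 11497 = \left(\frac{7047 + 14767}{-15458 - 1851} + \left(-19\right)^{2}\right) + 11497 = \left(\frac{21814}{-17309} + 361\right) + 11497 = \left(21814 \left(- \frac{1}{17309}\right) + 361\right) + 11497 = \left(- \frac{21814}{17309} + 361\right) + 11497 = \frac{6226735}{17309} + 11497 = \frac{205228308}{17309}$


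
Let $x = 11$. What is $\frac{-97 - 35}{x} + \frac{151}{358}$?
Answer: $- \frac{4145}{358} \approx -11.578$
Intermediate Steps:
$\frac{-97 - 35}{x} + \frac{151}{358} = \frac{-97 - 35}{11} + \frac{151}{358} = \left(-132\right) \frac{1}{11} + 151 \cdot \frac{1}{358} = -12 + \frac{151}{358} = - \frac{4145}{358}$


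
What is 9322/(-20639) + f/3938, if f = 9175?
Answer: 152652789/81276382 ≈ 1.8782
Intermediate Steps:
9322/(-20639) + f/3938 = 9322/(-20639) + 9175/3938 = 9322*(-1/20639) + 9175*(1/3938) = -9322/20639 + 9175/3938 = 152652789/81276382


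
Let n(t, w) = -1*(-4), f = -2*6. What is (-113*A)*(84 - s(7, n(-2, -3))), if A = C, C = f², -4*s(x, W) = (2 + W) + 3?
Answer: -1403460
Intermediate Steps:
f = -12
n(t, w) = 4
s(x, W) = -5/4 - W/4 (s(x, W) = -((2 + W) + 3)/4 = -(5 + W)/4 = -5/4 - W/4)
C = 144 (C = (-12)² = 144)
A = 144
(-113*A)*(84 - s(7, n(-2, -3))) = (-113*144)*(84 - (-5/4 - ¼*4)) = -16272*(84 - (-5/4 - 1)) = -16272*(84 - 1*(-9/4)) = -16272*(84 + 9/4) = -16272*345/4 = -1403460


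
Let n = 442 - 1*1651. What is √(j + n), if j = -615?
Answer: 4*I*√114 ≈ 42.708*I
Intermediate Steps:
n = -1209 (n = 442 - 1651 = -1209)
√(j + n) = √(-615 - 1209) = √(-1824) = 4*I*√114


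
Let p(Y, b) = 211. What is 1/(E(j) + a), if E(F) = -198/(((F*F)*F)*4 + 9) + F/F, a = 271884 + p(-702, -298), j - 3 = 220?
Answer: 44358277/12069709738394 ≈ 3.6752e-6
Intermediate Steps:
j = 223 (j = 3 + 220 = 223)
a = 272095 (a = 271884 + 211 = 272095)
E(F) = 1 - 198/(9 + 4*F³) (E(F) = -198/((F²*F)*4 + 9) + 1 = -198/(F³*4 + 9) + 1 = -198/(4*F³ + 9) + 1 = -198/(9 + 4*F³) + 1 = 1 - 198/(9 + 4*F³))
1/(E(j) + a) = 1/((-189 + 4*223³)/(9 + 4*223³) + 272095) = 1/((-189 + 4*11089567)/(9 + 4*11089567) + 272095) = 1/((-189 + 44358268)/(9 + 44358268) + 272095) = 1/(44358079/44358277 + 272095) = 1/(12069709738394/44358277) = 44358277/12069709738394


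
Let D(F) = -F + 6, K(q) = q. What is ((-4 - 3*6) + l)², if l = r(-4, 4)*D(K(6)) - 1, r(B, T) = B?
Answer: 529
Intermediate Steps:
D(F) = 6 - F
l = -1 (l = -4*(6 - 1*6) - 1 = -4*(6 - 6) - 1 = -4*0 - 1 = 0 - 1 = -1)
((-4 - 3*6) + l)² = ((-4 - 3*6) - 1)² = ((-4 - 18) - 1)² = (-22 - 1)² = (-23)² = 529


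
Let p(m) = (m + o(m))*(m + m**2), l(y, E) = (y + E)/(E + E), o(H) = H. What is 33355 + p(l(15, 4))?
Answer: 8548627/256 ≈ 33393.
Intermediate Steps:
l(y, E) = (E + y)/(2*E) (l(y, E) = (E + y)/((2*E)) = (E + y)*(1/(2*E)) = (E + y)/(2*E))
p(m) = 2*m*(m + m**2) (p(m) = (m + m)*(m + m**2) = (2*m)*(m + m**2) = 2*m*(m + m**2))
33355 + p(l(15, 4)) = 33355 + 2*((1/2)*(4 + 15)/4)**2*(1 + (1/2)*(4 + 15)/4) = 33355 + 2*((1/2)*(1/4)*19)**2*(1 + (1/2)*(1/4)*19) = 33355 + 2*(19/8)**2*(1 + 19/8) = 33355 + 2*(361/64)*(27/8) = 33355 + 9747/256 = 8548627/256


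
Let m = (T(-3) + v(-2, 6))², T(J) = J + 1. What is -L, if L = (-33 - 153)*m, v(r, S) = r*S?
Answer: 36456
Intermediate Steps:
T(J) = 1 + J
v(r, S) = S*r
m = 196 (m = ((1 - 3) + 6*(-2))² = (-2 - 12)² = (-14)² = 196)
L = -36456 (L = (-33 - 153)*196 = -186*196 = -36456)
-L = -1*(-36456) = 36456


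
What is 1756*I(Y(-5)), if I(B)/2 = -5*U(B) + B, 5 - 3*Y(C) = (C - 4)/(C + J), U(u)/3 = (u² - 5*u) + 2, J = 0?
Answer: 119408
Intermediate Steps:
U(u) = 6 - 15*u + 3*u² (U(u) = 3*((u² - 5*u) + 2) = 3*(2 + u² - 5*u) = 6 - 15*u + 3*u²)
Y(C) = 5/3 - (-4 + C)/(3*C) (Y(C) = 5/3 - (C - 4)/(3*(C + 0)) = 5/3 - (-4 + C)/(3*C))
I(B) = -60 - 30*B² + 152*B (I(B) = 2*(-5*(6 - 15*B + 3*B²) + B) = 2*((-30 - 15*B² + 75*B) + B) = 2*(-30 - 15*B² + 76*B) = -60 - 30*B² + 152*B)
1756*I(Y(-5)) = 1756*(-60 - 30*16*(1 - 5)²/225 + 152*((4/3)*(1 - 5)/(-5))) = 1756*(-60 - 30*((4/3)*(-⅕)*(-4))² + 152*((4/3)*(-⅕)*(-4))) = 1756*(-60 - 30*(16/15)² + 152*(16/15)) = 1756*(-60 - 30*256/225 + 2432/15) = 1756*(-60 - 512/15 + 2432/15) = 1756*68 = 119408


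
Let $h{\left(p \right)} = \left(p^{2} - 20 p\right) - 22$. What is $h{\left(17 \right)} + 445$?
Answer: $372$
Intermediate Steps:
$h{\left(p \right)} = -22 + p^{2} - 20 p$
$h{\left(17 \right)} + 445 = \left(-22 + 17^{2} - 340\right) + 445 = \left(-22 + 289 - 340\right) + 445 = -73 + 445 = 372$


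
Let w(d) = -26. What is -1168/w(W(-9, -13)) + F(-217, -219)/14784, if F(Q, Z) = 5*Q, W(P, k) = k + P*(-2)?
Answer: 1231393/27456 ≈ 44.850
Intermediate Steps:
W(P, k) = k - 2*P
-1168/w(W(-9, -13)) + F(-217, -219)/14784 = -1168/(-26) + (5*(-217))/14784 = -1168*(-1/26) - 1085*1/14784 = 584/13 - 155/2112 = 1231393/27456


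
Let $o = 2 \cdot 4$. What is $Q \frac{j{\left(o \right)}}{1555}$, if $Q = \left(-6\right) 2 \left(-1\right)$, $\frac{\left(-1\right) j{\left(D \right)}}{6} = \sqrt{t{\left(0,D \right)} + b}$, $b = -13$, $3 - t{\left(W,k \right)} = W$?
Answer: $- \frac{72 i \sqrt{10}}{1555} \approx - 0.14642 i$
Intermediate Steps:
$t{\left(W,k \right)} = 3 - W$
$o = 8$
$j{\left(D \right)} = - 6 i \sqrt{10}$ ($j{\left(D \right)} = - 6 \sqrt{\left(3 - 0\right) - 13} = - 6 \sqrt{\left(3 + 0\right) - 13} = - 6 \sqrt{3 - 13} = - 6 \sqrt{-10} = - 6 i \sqrt{10}$)
$Q = 12$ ($Q = \left(-12\right) \left(-1\right) = 12$)
$Q \frac{j{\left(o \right)}}{1555} = 12 \frac{\left(-6\right) i \sqrt{10}}{1555} = 12 - 6 i \sqrt{10} \cdot \frac{1}{1555} = 12 \left(- \frac{6 i \sqrt{10}}{1555}\right) = - \frac{72 i \sqrt{10}}{1555}$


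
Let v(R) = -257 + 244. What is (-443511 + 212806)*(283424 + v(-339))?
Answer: -65384334755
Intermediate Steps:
v(R) = -13
(-443511 + 212806)*(283424 + v(-339)) = (-443511 + 212806)*(283424 - 13) = -230705*283411 = -65384334755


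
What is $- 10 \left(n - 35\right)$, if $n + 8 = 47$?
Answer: $-40$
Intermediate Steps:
$n = 39$ ($n = -8 + 47 = 39$)
$- 10 \left(n - 35\right) = - 10 \left(39 - 35\right) = \left(-10\right) 4 = -40$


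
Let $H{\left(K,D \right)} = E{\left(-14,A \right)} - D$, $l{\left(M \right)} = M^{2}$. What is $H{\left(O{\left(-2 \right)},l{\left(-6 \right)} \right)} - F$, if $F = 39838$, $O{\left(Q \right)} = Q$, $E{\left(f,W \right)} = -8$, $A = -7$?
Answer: $-39882$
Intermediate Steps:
$H{\left(K,D \right)} = -8 - D$
$H{\left(O{\left(-2 \right)},l{\left(-6 \right)} \right)} - F = \left(-8 - \left(-6\right)^{2}\right) - 39838 = \left(-8 - 36\right) - 39838 = -44 - 39838 = -39882$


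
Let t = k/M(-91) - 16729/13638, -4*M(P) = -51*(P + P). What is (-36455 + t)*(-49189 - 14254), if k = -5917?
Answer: 16264652712201949/7032662 ≈ 2.3127e+9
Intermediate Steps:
M(P) = 51*P/2 (M(P) = -(-51)*(P + P)/4 = -(-51)*2*P/4 = -(-51)*P/2 = 51*P/2)
t = 9305867/7032662 (t = -5917/((51/2)*(-91)) - 16729/13638 = -5917/(-4641/2) - 16729*1/13638 = -5917*(-2/4641) - 16729/13638 = 11834/4641 - 16729/13638 = 9305867/7032662 ≈ 1.3232)
(-36455 + t)*(-49189 - 14254) = (-36455 + 9305867/7032662)*(-49189 - 14254) = -256366387343/7032662*(-63443) = 16264652712201949/7032662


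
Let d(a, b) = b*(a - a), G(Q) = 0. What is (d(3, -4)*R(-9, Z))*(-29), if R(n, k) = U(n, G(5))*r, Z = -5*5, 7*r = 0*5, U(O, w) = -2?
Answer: 0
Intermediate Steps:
d(a, b) = 0 (d(a, b) = b*0 = 0)
r = 0 (r = (0*5)/7 = (1/7)*0 = 0)
Z = -25
R(n, k) = 0 (R(n, k) = -2*0 = 0)
(d(3, -4)*R(-9, Z))*(-29) = (0*0)*(-29) = 0*(-29) = 0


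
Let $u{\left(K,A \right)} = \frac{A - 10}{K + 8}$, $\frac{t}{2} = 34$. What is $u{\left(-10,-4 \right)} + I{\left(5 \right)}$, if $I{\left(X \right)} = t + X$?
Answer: $80$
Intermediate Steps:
$t = 68$ ($t = 2 \cdot 34 = 68$)
$u{\left(K,A \right)} = \frac{-10 + A}{8 + K}$
$I{\left(X \right)} = 68 + X$
$u{\left(-10,-4 \right)} + I{\left(5 \right)} = \frac{-10 - 4}{8 - 10} + \left(68 + 5\right) = \frac{1}{-2} \left(-14\right) + 73 = \left(- \frac{1}{2}\right) \left(-14\right) + 73 = 7 + 73 = 80$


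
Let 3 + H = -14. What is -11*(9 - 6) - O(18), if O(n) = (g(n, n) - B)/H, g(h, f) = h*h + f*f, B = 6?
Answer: 81/17 ≈ 4.7647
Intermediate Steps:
H = -17 (H = -3 - 14 = -17)
g(h, f) = f**2 + h**2 (g(h, f) = h**2 + f**2 = f**2 + h**2)
O(n) = 6/17 - 2*n**2/17 (O(n) = ((n**2 + n**2) - 1*6)/(-17) = (2*n**2 - 6)*(-1/17) = (-6 + 2*n**2)*(-1/17) = 6/17 - 2*n**2/17)
-11*(9 - 6) - O(18) = -11*(9 - 6) - (6/17 - 2/17*18**2) = -11*3 - (6/17 - 2/17*324) = -33 - (6/17 - 648/17) = -33 - 1*(-642/17) = -33 + 642/17 = 81/17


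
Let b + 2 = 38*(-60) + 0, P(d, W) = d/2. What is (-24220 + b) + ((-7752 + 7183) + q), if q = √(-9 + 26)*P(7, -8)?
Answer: -27071 + 7*√17/2 ≈ -27057.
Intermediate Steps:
P(d, W) = d/2 (P(d, W) = d*(½) = d/2)
b = -2282 (b = -2 + (38*(-60) + 0) = -2 + (-2280 + 0) = -2 - 2280 = -2282)
q = 7*√17/2 (q = √(-9 + 26)*((½)*7) = √17*(7/2) = 7*√17/2 ≈ 14.431)
(-24220 + b) + ((-7752 + 7183) + q) = (-24220 - 2282) + ((-7752 + 7183) + 7*√17/2) = -26502 + (-569 + 7*√17/2) = -27071 + 7*√17/2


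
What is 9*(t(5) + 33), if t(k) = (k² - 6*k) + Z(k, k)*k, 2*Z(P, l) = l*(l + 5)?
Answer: 1377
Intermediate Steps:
Z(P, l) = l*(5 + l)/2 (Z(P, l) = (l*(l + 5))/2 = (l*(5 + l))/2 = l*(5 + l)/2)
t(k) = k² - 6*k + k²*(5 + k)/2 (t(k) = (k² - 6*k) + (k*(5 + k)/2)*k = (k² - 6*k) + k²*(5 + k)/2 = k² - 6*k + k²*(5 + k)/2)
9*(t(5) + 33) = 9*((½)*5*(-12 + 5² + 7*5) + 33) = 9*((½)*5*(-12 + 25 + 35) + 33) = 9*((½)*5*48 + 33) = 9*(120 + 33) = 9*153 = 1377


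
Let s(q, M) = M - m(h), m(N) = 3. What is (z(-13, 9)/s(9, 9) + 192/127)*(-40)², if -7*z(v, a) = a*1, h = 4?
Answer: 1845600/889 ≈ 2076.0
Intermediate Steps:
s(q, M) = -3 + M (s(q, M) = M - 1*3 = M - 3 = -3 + M)
z(v, a) = -a/7
(z(-13, 9)/s(9, 9) + 192/127)*(-40)² = ((-⅐*9)/(-3 + 9) + 192/127)*(-40)² = (-9/7/6 + 192*(1/127))*1600 = (-9/7*⅙ + 192/127)*1600 = (-3/14 + 192/127)*1600 = (2307/1778)*1600 = 1845600/889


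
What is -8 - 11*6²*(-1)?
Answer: 388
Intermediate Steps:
-8 - 11*6²*(-1) = -8 - 396*(-1) = -8 - 11*(-36) = -8 + 396 = 388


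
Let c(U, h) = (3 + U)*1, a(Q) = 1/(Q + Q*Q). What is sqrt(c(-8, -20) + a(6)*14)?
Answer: I*sqrt(42)/3 ≈ 2.1602*I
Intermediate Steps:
a(Q) = 1/(Q + Q**2)
c(U, h) = 3 + U
sqrt(c(-8, -20) + a(6)*14) = sqrt((3 - 8) + (1/(6*(1 + 6)))*14) = sqrt(-5 + ((1/6)/7)*14) = sqrt(-5 + ((1/6)*(1/7))*14) = sqrt(-5 + (1/42)*14) = sqrt(-5 + 1/3) = sqrt(-14/3) = I*sqrt(42)/3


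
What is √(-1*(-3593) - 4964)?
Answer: I*√1371 ≈ 37.027*I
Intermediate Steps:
√(-1*(-3593) - 4964) = √(3593 - 4964) = √(-1371) = I*√1371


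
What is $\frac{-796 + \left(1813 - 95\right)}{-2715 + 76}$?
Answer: $- \frac{922}{2639} \approx -0.34937$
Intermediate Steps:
$\frac{-796 + \left(1813 - 95\right)}{-2715 + 76} = \frac{-796 + 1718}{-2639} = 922 \left(- \frac{1}{2639}\right) = - \frac{922}{2639}$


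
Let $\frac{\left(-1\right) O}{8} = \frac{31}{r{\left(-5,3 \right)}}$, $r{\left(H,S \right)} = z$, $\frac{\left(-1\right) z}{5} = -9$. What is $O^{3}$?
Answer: $- \frac{15252992}{91125} \approx -167.39$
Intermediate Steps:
$z = 45$ ($z = \left(-5\right) \left(-9\right) = 45$)
$r{\left(H,S \right)} = 45$
$O = - \frac{248}{45}$ ($O = - 8 \cdot \frac{31}{45} = - 8 \cdot 31 \cdot \frac{1}{45} = \left(-8\right) \frac{31}{45} = - \frac{248}{45} \approx -5.5111$)
$O^{3} = \left(- \frac{248}{45}\right)^{3} = - \frac{15252992}{91125}$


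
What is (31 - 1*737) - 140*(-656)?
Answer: 91134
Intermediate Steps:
(31 - 1*737) - 140*(-656) = (31 - 737) + 91840 = -706 + 91840 = 91134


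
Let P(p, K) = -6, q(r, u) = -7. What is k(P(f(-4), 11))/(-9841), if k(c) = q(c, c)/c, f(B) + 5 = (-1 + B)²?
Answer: -7/59046 ≈ -0.00011855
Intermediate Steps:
f(B) = -5 + (-1 + B)²
k(c) = -7/c
k(P(f(-4), 11))/(-9841) = -7/(-6)/(-9841) = -7*(-⅙)*(-1/9841) = (7/6)*(-1/9841) = -7/59046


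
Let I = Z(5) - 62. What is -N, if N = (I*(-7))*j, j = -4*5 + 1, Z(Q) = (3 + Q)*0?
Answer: 8246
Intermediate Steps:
Z(Q) = 0
I = -62 (I = 0 - 62 = -62)
j = -19 (j = -20 + 1 = -19)
N = -8246 (N = -62*(-7)*(-19) = 434*(-19) = -8246)
-N = -1*(-8246) = 8246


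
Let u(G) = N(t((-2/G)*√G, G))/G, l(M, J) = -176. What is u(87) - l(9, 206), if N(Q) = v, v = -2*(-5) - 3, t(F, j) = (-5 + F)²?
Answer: 15319/87 ≈ 176.08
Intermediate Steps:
v = 7 (v = 10 - 3 = 7)
N(Q) = 7
u(G) = 7/G
u(87) - l(9, 206) = 7/87 - 1*(-176) = 7*(1/87) + 176 = 7/87 + 176 = 15319/87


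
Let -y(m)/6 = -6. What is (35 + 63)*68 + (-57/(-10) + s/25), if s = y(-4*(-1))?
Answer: 333557/50 ≈ 6671.1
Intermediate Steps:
y(m) = 36 (y(m) = -6*(-6) = 36)
s = 36
(35 + 63)*68 + (-57/(-10) + s/25) = (35 + 63)*68 + (-57/(-10) + 36/25) = 98*68 + (-57*(-⅒) + 36*(1/25)) = 6664 + (57/10 + 36/25) = 6664 + 357/50 = 333557/50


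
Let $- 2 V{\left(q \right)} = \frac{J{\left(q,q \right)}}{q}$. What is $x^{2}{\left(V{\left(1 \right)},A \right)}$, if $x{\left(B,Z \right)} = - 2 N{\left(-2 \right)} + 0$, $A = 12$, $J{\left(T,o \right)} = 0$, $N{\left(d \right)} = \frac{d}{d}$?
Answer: $4$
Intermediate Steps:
$N{\left(d \right)} = 1$
$V{\left(q \right)} = 0$ ($V{\left(q \right)} = - \frac{0 \frac{1}{q}}{2} = \left(- \frac{1}{2}\right) 0 = 0$)
$x{\left(B,Z \right)} = -2$ ($x{\left(B,Z \right)} = \left(-2\right) 1 + 0 = -2 + 0 = -2$)
$x^{2}{\left(V{\left(1 \right)},A \right)} = \left(-2\right)^{2} = 4$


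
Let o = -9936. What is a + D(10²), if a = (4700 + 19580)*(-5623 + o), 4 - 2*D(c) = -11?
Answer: -755545025/2 ≈ -3.7777e+8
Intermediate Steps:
D(c) = 15/2 (D(c) = 2 - ½*(-11) = 2 + 11/2 = 15/2)
a = -377772520 (a = (4700 + 19580)*(-5623 - 9936) = 24280*(-15559) = -377772520)
a + D(10²) = -377772520 + 15/2 = -755545025/2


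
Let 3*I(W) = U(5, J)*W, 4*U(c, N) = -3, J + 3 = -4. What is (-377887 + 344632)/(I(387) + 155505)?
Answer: -44340/207211 ≈ -0.21398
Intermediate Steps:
J = -7 (J = -3 - 4 = -7)
U(c, N) = -¾ (U(c, N) = (¼)*(-3) = -¾)
I(W) = -W/4 (I(W) = (-3*W/4)/3 = -W/4)
(-377887 + 344632)/(I(387) + 155505) = (-377887 + 344632)/(-¼*387 + 155505) = -33255/(-387/4 + 155505) = -33255/621633/4 = -33255*4/621633 = -44340/207211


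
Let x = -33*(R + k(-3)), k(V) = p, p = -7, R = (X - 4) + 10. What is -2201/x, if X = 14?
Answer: 2201/429 ≈ 5.1305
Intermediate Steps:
R = 20 (R = (14 - 4) + 10 = 10 + 10 = 20)
k(V) = -7
x = -429 (x = -33*(20 - 7) = -33*13 = -429)
-2201/x = -2201/(-429) = -2201*(-1/429) = 2201/429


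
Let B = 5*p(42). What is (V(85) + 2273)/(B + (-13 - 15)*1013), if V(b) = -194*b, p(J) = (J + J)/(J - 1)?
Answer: 83271/166072 ≈ 0.50142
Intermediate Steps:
p(J) = 2*J/(-1 + J) (p(J) = (2*J)/(-1 + J) = 2*J/(-1 + J))
B = 420/41 (B = 5*(2*42/(-1 + 42)) = 5*(2*42/41) = 5*(2*42*(1/41)) = 5*(84/41) = 420/41 ≈ 10.244)
(V(85) + 2273)/(B + (-13 - 15)*1013) = (-194*85 + 2273)/(420/41 + (-13 - 15)*1013) = (-16490 + 2273)/(420/41 - 28*1013) = -14217/(420/41 - 28364) = -14217/(-1162504/41) = -14217*(-41/1162504) = 83271/166072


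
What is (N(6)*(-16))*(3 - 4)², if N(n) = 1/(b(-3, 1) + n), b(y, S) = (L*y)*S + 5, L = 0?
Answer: -16/11 ≈ -1.4545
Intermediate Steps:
b(y, S) = 5 (b(y, S) = (0*y)*S + 5 = 0*S + 5 = 0 + 5 = 5)
N(n) = 1/(5 + n)
(N(6)*(-16))*(3 - 4)² = (-16/(5 + 6))*(3 - 4)² = (-16/11)*(-1)² = ((1/11)*(-16))*1 = -16/11*1 = -16/11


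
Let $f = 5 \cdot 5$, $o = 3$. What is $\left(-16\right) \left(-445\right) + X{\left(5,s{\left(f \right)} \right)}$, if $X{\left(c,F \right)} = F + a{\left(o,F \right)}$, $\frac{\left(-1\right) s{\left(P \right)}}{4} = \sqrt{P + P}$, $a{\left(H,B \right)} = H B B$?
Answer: $9520 - 20 \sqrt{2} \approx 9491.7$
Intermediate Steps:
$a{\left(H,B \right)} = H B^{2}$ ($a{\left(H,B \right)} = B H B = H B^{2}$)
$f = 25$
$s{\left(P \right)} = - 4 \sqrt{2} \sqrt{P}$ ($s{\left(P \right)} = - 4 \sqrt{P + P} = - 4 \sqrt{2 P} = - 4 \sqrt{2} \sqrt{P}$)
$X{\left(c,F \right)} = F + 3 F^{2}$
$\left(-16\right) \left(-445\right) + X{\left(5,s{\left(f \right)} \right)} = \left(-16\right) \left(-445\right) + - 4 \sqrt{2} \sqrt{25} \left(1 + 3 \left(- 4 \sqrt{2} \sqrt{25}\right)\right) = 7120 + \left(-4\right) \sqrt{2} \cdot 5 \left(1 + 3 \left(\left(-4\right) \sqrt{2} \cdot 5\right)\right) = 7120 + - 20 \sqrt{2} \left(1 + 3 \left(- 20 \sqrt{2}\right)\right) = 7120 + - 20 \sqrt{2} \left(1 - 60 \sqrt{2}\right) = 7120 - 20 \sqrt{2} \left(1 - 60 \sqrt{2}\right)$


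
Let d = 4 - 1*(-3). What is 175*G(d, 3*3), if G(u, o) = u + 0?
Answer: 1225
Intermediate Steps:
d = 7 (d = 4 + 3 = 7)
G(u, o) = u
175*G(d, 3*3) = 175*7 = 1225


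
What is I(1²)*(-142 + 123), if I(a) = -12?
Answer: 228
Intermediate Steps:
I(1²)*(-142 + 123) = -12*(-142 + 123) = -12*(-19) = 228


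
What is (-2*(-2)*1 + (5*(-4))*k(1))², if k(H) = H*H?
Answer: 256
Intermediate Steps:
k(H) = H²
(-2*(-2)*1 + (5*(-4))*k(1))² = (-2*(-2)*1 + (5*(-4))*1²)² = (4*1 - 20*1)² = (4 - 20)² = (-16)² = 256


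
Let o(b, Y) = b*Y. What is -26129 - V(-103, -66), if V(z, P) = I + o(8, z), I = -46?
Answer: -25259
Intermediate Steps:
o(b, Y) = Y*b
V(z, P) = -46 + 8*z (V(z, P) = -46 + z*8 = -46 + 8*z)
-26129 - V(-103, -66) = -26129 - (-46 + 8*(-103)) = -26129 - (-46 - 824) = -26129 - 1*(-870) = -26129 + 870 = -25259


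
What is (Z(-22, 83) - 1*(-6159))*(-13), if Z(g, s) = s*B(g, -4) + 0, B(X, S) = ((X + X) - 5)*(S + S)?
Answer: -503035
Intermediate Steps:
B(X, S) = 2*S*(-5 + 2*X) (B(X, S) = (2*X - 5)*(2*S) = (-5 + 2*X)*(2*S) = 2*S*(-5 + 2*X))
Z(g, s) = s*(40 - 16*g) (Z(g, s) = s*(2*(-4)*(-5 + 2*g)) + 0 = s*(40 - 16*g) + 0 = s*(40 - 16*g))
(Z(-22, 83) - 1*(-6159))*(-13) = (8*83*(5 - 2*(-22)) - 1*(-6159))*(-13) = (8*83*(5 + 44) + 6159)*(-13) = (8*83*49 + 6159)*(-13) = (32536 + 6159)*(-13) = 38695*(-13) = -503035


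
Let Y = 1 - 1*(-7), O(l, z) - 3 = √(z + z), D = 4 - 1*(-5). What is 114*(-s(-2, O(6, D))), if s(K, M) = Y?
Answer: -912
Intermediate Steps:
D = 9 (D = 4 + 5 = 9)
O(l, z) = 3 + √2*√z (O(l, z) = 3 + √(z + z) = 3 + √(2*z) = 3 + √2*√z)
Y = 8 (Y = 1 + 7 = 8)
s(K, M) = 8
114*(-s(-2, O(6, D))) = 114*(-1*8) = 114*(-8) = -912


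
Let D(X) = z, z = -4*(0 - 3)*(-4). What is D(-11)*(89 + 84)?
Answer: -8304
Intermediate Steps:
z = -48 (z = -4*(-3)*(-4) = 12*(-4) = -48)
D(X) = -48
D(-11)*(89 + 84) = -48*(89 + 84) = -48*173 = -8304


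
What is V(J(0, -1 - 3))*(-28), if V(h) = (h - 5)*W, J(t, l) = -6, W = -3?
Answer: -924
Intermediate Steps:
V(h) = 15 - 3*h (V(h) = (h - 5)*(-3) = (-5 + h)*(-3) = 15 - 3*h)
V(J(0, -1 - 3))*(-28) = (15 - 3*(-6))*(-28) = (15 + 18)*(-28) = 33*(-28) = -924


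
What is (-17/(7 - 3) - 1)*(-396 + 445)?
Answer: -1029/4 ≈ -257.25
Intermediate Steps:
(-17/(7 - 3) - 1)*(-396 + 445) = (-17/4 - 1)*49 = -21/4*49 = -1029/4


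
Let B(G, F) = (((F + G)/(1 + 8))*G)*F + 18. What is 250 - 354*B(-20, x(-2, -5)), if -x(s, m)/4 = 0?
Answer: -6122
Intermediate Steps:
x(s, m) = 0 (x(s, m) = -4*0 = 0)
B(G, F) = 18 + F*G*(F/9 + G/9) (B(G, F) = (((F + G)/9)*G)*F + 18 = (((F + G)*(⅑))*G)*F + 18 = ((F/9 + G/9)*G)*F + 18 = (G*(F/9 + G/9))*F + 18 = F*G*(F/9 + G/9) + 18 = 18 + F*G*(F/9 + G/9))
250 - 354*B(-20, x(-2, -5)) = 250 - 354*(18 + (⅑)*0*(-20)² + (⅑)*(-20)*0²) = 250 - 354*(18 + (⅑)*0*400 + (⅑)*(-20)*0) = 250 - 354*(18 + 0 + 0) = 250 - 354*18 = 250 - 6372 = -6122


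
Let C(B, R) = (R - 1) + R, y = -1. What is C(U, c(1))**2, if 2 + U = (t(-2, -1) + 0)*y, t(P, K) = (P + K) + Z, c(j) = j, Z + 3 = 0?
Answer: 1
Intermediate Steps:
Z = -3 (Z = -3 + 0 = -3)
t(P, K) = -3 + K + P (t(P, K) = (P + K) - 3 = (K + P) - 3 = -3 + K + P)
U = 4 (U = -2 + ((-3 - 1 - 2) + 0)*(-1) = -2 + (-6 + 0)*(-1) = -2 - 6*(-1) = -2 + 6 = 4)
C(B, R) = -1 + 2*R (C(B, R) = (-1 + R) + R = -1 + 2*R)
C(U, c(1))**2 = (-1 + 2*1)**2 = (-1 + 2)**2 = 1**2 = 1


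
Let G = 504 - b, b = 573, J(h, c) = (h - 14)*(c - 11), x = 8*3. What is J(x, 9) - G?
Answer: 49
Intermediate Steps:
x = 24
J(h, c) = (-14 + h)*(-11 + c)
G = -69 (G = 504 - 1*573 = 504 - 573 = -69)
J(x, 9) - G = (154 - 14*9 - 11*24 + 9*24) - 1*(-69) = (154 - 126 - 264 + 216) + 69 = -20 + 69 = 49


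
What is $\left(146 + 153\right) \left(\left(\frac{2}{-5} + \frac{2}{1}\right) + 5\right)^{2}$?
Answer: $\frac{325611}{25} \approx 13024.0$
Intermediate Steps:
$\left(146 + 153\right) \left(\left(\frac{2}{-5} + \frac{2}{1}\right) + 5\right)^{2} = 299 \left(\left(2 \left(- \frac{1}{5}\right) + 2 \cdot 1\right) + 5\right)^{2} = 299 \left(\left(- \frac{2}{5} + 2\right) + 5\right)^{2} = 299 \left(\frac{8}{5} + 5\right)^{2} = 299 \left(\frac{33}{5}\right)^{2} = 299 \cdot \frac{1089}{25} = \frac{325611}{25}$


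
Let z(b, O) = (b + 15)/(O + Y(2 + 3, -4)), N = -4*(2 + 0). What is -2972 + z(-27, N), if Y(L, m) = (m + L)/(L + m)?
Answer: -20792/7 ≈ -2970.3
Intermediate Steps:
Y(L, m) = 1 (Y(L, m) = (L + m)/(L + m) = 1)
N = -8 (N = -4*2 = -8)
z(b, O) = (15 + b)/(1 + O) (z(b, O) = (b + 15)/(O + 1) = (15 + b)/(1 + O))
-2972 + z(-27, N) = -2972 + (15 - 27)/(1 - 8) = -2972 - 12/(-7) = -2972 - 1/7*(-12) = -2972 + 12/7 = -20792/7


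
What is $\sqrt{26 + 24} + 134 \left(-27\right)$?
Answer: $-3618 + 5 \sqrt{2} \approx -3610.9$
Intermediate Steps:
$\sqrt{26 + 24} + 134 \left(-27\right) = \sqrt{50} - 3618 = 5 \sqrt{2} - 3618 = -3618 + 5 \sqrt{2}$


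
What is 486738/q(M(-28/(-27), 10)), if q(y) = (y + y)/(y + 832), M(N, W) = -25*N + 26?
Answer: 2733763977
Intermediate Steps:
M(N, W) = 26 - 25*N
q(y) = 2*y/(832 + y) (q(y) = (2*y)/(832 + y) = 2*y/(832 + y))
486738/q(M(-28/(-27), 10)) = 486738/((2*(26 - (-700)/(-27))/(832 + (26 - (-700)/(-27))))) = 486738/((2*(26 - (-700)*(-1)/27)/(832 + (26 - (-700)*(-1)/27)))) = 486738/((2*(26 - 25*28/27)/(832 + (26 - 25*28/27)))) = 486738/((2*(26 - 700/27)/(832 + (26 - 700/27)))) = 486738/((2*(2/27)/(832 + 2/27))) = 486738/((2*(2/27)/(22466/27))) = 486738/((2*(2/27)*(27/22466))) = 486738/(2/11233) = 486738*(11233/2) = 2733763977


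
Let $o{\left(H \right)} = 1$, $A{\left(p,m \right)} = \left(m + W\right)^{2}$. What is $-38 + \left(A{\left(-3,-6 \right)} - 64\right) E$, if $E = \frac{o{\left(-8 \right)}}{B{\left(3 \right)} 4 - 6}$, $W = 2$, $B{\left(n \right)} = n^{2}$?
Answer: $- \frac{198}{5} \approx -39.6$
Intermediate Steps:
$A{\left(p,m \right)} = \left(2 + m\right)^{2}$ ($A{\left(p,m \right)} = \left(m + 2\right)^{2} = \left(2 + m\right)^{2}$)
$E = \frac{1}{30}$ ($E = 1 \frac{1}{3^{2} \cdot 4 - 6} = 1 \frac{1}{9 \cdot 4 - 6} = 1 \frac{1}{36 - 6} = 1 \cdot \frac{1}{30} = \frac{1}{30} \approx 0.033333$)
$-38 + \left(A{\left(-3,-6 \right)} - 64\right) E = -38 + \left(\left(2 - 6\right)^{2} - 64\right) \frac{1}{30} = -38 + \left(\left(-4\right)^{2} - 64\right) \frac{1}{30} = -38 + \left(16 - 64\right) \frac{1}{30} = -38 - \frac{8}{5} = - \frac{198}{5}$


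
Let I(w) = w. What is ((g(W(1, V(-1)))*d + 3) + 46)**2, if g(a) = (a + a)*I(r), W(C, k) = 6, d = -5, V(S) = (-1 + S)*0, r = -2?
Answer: 28561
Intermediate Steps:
V(S) = 0
g(a) = -4*a (g(a) = (a + a)*(-2) = (2*a)*(-2) = -4*a)
((g(W(1, V(-1)))*d + 3) + 46)**2 = ((-4*6*(-5) + 3) + 46)**2 = ((-24*(-5) + 3) + 46)**2 = ((120 + 3) + 46)**2 = (123 + 46)**2 = 169**2 = 28561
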